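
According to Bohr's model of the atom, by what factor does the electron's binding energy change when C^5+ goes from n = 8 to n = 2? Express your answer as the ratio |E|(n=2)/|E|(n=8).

16

|E| ∝ Z^2 · n^-2; with Z fixed, |E| ∝ n^-2.
|E|(n=2)/|E|(n=8) = (2/8)^-2 = 16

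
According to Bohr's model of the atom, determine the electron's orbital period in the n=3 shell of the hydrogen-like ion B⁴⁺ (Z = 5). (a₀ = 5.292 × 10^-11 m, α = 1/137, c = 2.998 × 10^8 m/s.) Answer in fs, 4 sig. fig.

0.1641 fs

r = n²a₀/Z = 3²·5.292 × 10^-11/5 = 9.526 × 10^-11 m
v = Zαc/n = 5·0.007299·2.998 × 10^8/3 = 3.647 × 10^6 m/s
T = 2πr/v = 1.641 × 10^-16 s = 0.1641 fs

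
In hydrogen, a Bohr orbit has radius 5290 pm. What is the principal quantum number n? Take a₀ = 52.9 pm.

10

r_n = n²a₀/Z ⇒ n² = rZ/a₀ = 5290 × 1 / 52.9 ≈ 100.00
n = 10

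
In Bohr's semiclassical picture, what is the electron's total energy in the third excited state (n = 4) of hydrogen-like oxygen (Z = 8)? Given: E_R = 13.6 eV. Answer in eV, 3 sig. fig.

E_n = −E_R·Z²/n² = −13.6 × 8²/4² = -54.4 eV

-54.4 eV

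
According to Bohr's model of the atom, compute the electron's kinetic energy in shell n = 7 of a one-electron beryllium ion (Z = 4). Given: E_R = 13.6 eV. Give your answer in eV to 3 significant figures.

For a Coulomb orbit the virial theorem gives K = −E_n.
E_n = −E_R·Z²/n², so K = E_R·Z²/n² = 13.6 × 4²/7² = 4.44 eV

4.44 eV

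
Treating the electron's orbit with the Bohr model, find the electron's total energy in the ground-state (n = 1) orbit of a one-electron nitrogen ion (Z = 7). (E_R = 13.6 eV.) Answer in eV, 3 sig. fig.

-666 eV

E_n = −E_R·Z²/n² = −13.6 × 7²/1² = -666 eV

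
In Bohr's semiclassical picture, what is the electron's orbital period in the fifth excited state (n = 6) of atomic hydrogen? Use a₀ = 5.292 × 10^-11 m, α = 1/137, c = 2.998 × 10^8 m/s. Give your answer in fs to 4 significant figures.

32.82 fs

r = n²a₀/Z = 6²·5.292 × 10^-11/1 = 1.905 × 10^-9 m
v = Zαc/n = 1·0.007299·2.998 × 10^8/6 = 3.647 × 10^5 m/s
T = 2πr/v = 3.282 × 10^-14 s = 32.82 fs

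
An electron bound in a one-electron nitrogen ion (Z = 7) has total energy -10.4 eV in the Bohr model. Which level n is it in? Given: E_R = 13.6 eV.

E_n = −E_R Z²/n² ⇒ n² = E_R Z²/(−E_n) = 13.6 × 7² / 10.4 ≈ 64.08
n = 8

8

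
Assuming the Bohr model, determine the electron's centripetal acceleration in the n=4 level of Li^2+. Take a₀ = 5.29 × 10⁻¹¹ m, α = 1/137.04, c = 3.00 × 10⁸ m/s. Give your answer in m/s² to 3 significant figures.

r = n²a₀/Z = 2.82 × 10⁻¹⁰ m, v = Zαc/n = 1.64 × 10⁶ m/s
a = v²/r = (1.64 × 10⁶)² / 2.82 × 10⁻¹⁰ = 9.55 × 10²¹ m/s²

9.55 × 10²¹ m/s²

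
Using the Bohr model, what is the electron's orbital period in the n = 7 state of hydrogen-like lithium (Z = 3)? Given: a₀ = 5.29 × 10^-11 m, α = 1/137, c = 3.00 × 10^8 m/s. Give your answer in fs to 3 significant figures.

5.78 fs

r = n²a₀/Z = 7²·5.29 × 10^-11/3 = 8.64 × 10^-10 m
v = Zαc/n = 3·0.00730·3.00 × 10^8/7 = 9.38 × 10^5 m/s
T = 2πr/v = 5.78 × 10^-15 s = 5.78 fs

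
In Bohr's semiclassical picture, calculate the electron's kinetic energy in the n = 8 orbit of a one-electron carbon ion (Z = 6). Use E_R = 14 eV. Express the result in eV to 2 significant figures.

7.9 eV

For a Coulomb orbit the virial theorem gives K = −E_n.
E_n = −E_R·Z²/n², so K = E_R·Z²/n² = 14 × 6²/8² = 7.9 eV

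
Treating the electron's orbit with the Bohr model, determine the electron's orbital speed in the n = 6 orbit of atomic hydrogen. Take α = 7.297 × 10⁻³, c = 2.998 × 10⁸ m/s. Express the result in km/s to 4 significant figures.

v_n = Zαc/n = 1 × 0.007297 × 2.998 × 10⁸ / 6
    = 364.6 km/s

364.6 km/s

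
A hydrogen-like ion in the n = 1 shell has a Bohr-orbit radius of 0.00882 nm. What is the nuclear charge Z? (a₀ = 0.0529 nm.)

6

r_n = n²a₀/Z ⇒ Z = n²a₀/r = 1² × 0.0529 / 0.00882 ≈ 6.00
Z = 6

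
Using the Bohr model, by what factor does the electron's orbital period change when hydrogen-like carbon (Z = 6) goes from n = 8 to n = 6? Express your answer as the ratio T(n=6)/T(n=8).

T ∝ Z^-2 · n^3; with Z fixed, T ∝ n^3.
T(n=6)/T(n=8) = (6/8)^3 = 27/64

27/64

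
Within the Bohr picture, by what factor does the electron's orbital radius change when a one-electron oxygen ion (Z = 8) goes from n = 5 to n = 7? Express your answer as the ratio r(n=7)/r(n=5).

r ∝ Z^-1 · n^2; with Z fixed, r ∝ n^2.
r(n=7)/r(n=5) = (7/5)^2 = 49/25

49/25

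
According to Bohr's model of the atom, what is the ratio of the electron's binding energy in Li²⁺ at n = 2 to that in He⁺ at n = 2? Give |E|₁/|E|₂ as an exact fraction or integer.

|E| ∝ Z^2 · n^-2
|E|₁/|E|₂ = (3/2)^2 · (2/2)^-2 = 9/4

9/4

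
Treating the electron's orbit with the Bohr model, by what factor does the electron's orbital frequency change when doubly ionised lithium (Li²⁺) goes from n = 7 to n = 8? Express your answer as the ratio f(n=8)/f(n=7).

343/512

f ∝ Z^2 · n^-3; with Z fixed, f ∝ n^-3.
f(n=8)/f(n=7) = (8/7)^-3 = 343/512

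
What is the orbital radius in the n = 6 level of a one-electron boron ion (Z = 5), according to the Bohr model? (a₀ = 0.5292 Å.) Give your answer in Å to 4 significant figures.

3.810 Å

r_n = n²a₀/Z = 6² × 0.5292 / 5
    = 36 × 0.5292 / 5 = 3.810 Å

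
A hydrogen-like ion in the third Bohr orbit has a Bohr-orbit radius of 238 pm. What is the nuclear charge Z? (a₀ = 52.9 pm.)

2

r_n = n²a₀/Z ⇒ Z = n²a₀/r = 3² × 52.9 / 238 ≈ 2.00
Z = 2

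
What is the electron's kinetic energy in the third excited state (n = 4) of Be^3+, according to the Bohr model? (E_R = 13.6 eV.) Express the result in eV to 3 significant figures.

13.6 eV

For a Coulomb orbit the virial theorem gives K = −E_n.
E_n = −E_R·Z²/n², so K = E_R·Z²/n² = 13.6 × 4²/4² = 13.6 eV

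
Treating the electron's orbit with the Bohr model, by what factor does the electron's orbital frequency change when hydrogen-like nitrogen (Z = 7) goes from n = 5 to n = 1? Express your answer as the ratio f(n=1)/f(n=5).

125

f ∝ Z^2 · n^-3; with Z fixed, f ∝ n^-3.
f(n=1)/f(n=5) = (1/5)^-3 = 125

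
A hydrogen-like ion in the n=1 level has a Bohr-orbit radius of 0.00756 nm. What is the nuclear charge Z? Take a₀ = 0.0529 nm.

r_n = n²a₀/Z ⇒ Z = n²a₀/r = 1² × 0.0529 / 0.00756 ≈ 7.00
Z = 7

7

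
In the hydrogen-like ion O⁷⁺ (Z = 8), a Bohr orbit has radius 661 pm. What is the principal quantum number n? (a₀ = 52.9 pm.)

10

r_n = n²a₀/Z ⇒ n² = rZ/a₀ = 661 × 8 / 52.9 ≈ 99.96
n = 10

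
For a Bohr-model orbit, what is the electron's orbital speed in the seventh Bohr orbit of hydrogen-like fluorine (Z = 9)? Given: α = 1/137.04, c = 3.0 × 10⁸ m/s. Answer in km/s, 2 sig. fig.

v_n = Zαc/n = 9 × 0.0073 × 3.0 × 10⁸ / 7
    = 2800 km/s

2800 km/s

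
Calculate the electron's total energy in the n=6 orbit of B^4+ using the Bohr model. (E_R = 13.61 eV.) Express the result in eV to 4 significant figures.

-9.451 eV

E_n = −E_R·Z²/n² = −13.61 × 5²/6² = -9.451 eV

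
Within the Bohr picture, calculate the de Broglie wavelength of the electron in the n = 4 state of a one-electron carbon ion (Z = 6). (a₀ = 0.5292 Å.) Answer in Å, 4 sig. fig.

2.217 Å

The Bohr quantisation condition is nλ = 2πr_n.
r_n = n²a₀/Z = 1.411 Å
λ = 2πr_n/n = 2π·1.411/4 = 2.217 Å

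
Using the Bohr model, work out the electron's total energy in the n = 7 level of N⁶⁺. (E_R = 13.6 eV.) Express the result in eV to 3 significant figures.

-13.6 eV

E_n = −E_R·Z²/n² = −13.6 × 7²/7² = -13.6 eV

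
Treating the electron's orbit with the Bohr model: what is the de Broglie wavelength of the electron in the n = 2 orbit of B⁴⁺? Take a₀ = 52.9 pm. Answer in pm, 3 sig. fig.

The Bohr quantisation condition is nλ = 2πr_n.
r_n = n²a₀/Z = 42.3 pm
λ = 2πr_n/n = 2π·42.3/2 = 133 pm

133 pm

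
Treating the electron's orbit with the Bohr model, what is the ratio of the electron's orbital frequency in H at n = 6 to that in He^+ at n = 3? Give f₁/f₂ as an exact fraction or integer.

1/32

f ∝ Z^2 · n^-3
f₁/f₂ = (1/2)^2 · (6/3)^-3 = 1/32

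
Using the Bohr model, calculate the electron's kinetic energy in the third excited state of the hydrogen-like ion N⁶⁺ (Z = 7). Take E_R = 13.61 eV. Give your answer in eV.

For a Coulomb orbit the virial theorem gives K = −E_n.
E_n = −E_R·Z²/n², so K = E_R·Z²/n² = 13.61 × 7²/4² = 41.68 eV

41.68 eV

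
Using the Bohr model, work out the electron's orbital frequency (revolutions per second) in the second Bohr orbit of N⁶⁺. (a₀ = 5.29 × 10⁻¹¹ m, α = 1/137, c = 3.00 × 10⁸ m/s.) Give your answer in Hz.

r = n²a₀/Z = 3.02 × 10⁻¹¹ m, v = Zαc/n = 7.66 × 10⁶ m/s
f = v/(2πr) = 4.04 × 10¹⁶ Hz

4.04 × 10¹⁶ Hz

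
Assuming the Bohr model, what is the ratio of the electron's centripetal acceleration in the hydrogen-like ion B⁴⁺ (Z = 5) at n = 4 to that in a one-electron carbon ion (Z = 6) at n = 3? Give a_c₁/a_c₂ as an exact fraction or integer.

a_c ∝ Z^3 · n^-4
a_c₁/a_c₂ = (5/6)^3 · (4/3)^-4 = 375/2048

375/2048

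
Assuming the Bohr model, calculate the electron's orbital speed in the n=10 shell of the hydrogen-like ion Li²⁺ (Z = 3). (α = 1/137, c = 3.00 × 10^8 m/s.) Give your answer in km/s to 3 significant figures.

v_n = Zαc/n = 3 × 0.00730 × 3.00 × 10^8 / 10
    = 657 km/s

657 km/s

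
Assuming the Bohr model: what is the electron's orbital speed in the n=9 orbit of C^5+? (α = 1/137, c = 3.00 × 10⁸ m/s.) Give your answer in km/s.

v_n = Zαc/n = 6 × 0.00730 × 3.00 × 10⁸ / 9
    = 1460 km/s

1460 km/s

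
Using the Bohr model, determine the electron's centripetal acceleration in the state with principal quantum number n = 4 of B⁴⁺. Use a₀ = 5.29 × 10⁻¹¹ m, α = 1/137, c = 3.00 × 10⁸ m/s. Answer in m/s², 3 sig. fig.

r = n²a₀/Z = 1.69 × 10⁻¹⁰ m, v = Zαc/n = 2.74 × 10⁶ m/s
a = v²/r = (2.74 × 10⁶)² / 1.69 × 10⁻¹⁰ = 4.43 × 10²² m/s²

4.43 × 10²² m/s²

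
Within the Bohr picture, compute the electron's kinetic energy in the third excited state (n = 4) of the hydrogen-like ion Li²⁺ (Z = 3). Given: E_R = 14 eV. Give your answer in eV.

7.9 eV

For a Coulomb orbit the virial theorem gives K = −E_n.
E_n = −E_R·Z²/n², so K = E_R·Z²/n² = 14 × 3²/4² = 7.9 eV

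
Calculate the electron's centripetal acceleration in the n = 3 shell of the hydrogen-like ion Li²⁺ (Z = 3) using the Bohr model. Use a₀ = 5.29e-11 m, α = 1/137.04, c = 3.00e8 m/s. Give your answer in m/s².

3.02e22 m/s²

r = n²a₀/Z = 1.59e-10 m, v = Zαc/n = 2.19e6 m/s
a = v²/r = (2.19e6)² / 1.59e-10 = 3.02e22 m/s²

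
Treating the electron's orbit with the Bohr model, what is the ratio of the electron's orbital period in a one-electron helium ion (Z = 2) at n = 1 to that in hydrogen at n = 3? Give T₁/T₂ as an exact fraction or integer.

T ∝ Z^-2 · n^3
T₁/T₂ = (2/1)^-2 · (1/3)^3 = 1/108

1/108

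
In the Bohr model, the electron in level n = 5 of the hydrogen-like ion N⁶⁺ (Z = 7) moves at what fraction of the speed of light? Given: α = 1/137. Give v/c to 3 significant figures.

0.0102

v_n = Zαc/n, so v/c = Zα/n = 7 × 0.00730 / 5 = 0.0102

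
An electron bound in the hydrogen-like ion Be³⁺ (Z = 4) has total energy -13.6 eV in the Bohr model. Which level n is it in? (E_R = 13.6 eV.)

4

E_n = −E_R Z²/n² ⇒ n² = E_R Z²/(−E_n) = 13.6 × 4² / 13.6 ≈ 16.00
n = 4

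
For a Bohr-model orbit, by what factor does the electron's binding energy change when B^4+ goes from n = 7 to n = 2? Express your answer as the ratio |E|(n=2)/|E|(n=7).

|E| ∝ Z^2 · n^-2; with Z fixed, |E| ∝ n^-2.
|E|(n=2)/|E|(n=7) = (2/7)^-2 = 49/4

49/4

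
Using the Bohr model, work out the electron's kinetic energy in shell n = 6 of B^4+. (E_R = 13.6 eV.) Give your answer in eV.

9.44 eV

For a Coulomb orbit the virial theorem gives K = −E_n.
E_n = −E_R·Z²/n², so K = E_R·Z²/n² = 13.6 × 5²/6² = 9.44 eV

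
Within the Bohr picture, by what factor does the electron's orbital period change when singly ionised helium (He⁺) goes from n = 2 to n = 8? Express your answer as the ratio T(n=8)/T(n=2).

64

T ∝ Z^-2 · n^3; with Z fixed, T ∝ n^3.
T(n=8)/T(n=2) = (8/2)^3 = 64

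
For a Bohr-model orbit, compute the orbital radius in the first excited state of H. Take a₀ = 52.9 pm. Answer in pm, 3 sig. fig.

r_n = n²a₀/Z = 2² × 52.9 / 1
    = 4 × 52.9 / 1 = 212 pm

212 pm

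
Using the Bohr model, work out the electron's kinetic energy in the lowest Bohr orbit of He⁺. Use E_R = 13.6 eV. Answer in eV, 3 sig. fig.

54.4 eV

For a Coulomb orbit the virial theorem gives K = −E_n.
E_n = −E_R·Z²/n², so K = E_R·Z²/n² = 13.6 × 2²/1² = 54.4 eV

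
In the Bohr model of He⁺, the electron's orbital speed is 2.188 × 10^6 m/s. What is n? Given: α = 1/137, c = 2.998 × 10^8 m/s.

2

v_n = Zαc/n ⇒ n = Zαc/v = 2 × 0.007299 × 2.998 × 10^8 / 2.188 × 10^6 ≈ 2.00
n = 2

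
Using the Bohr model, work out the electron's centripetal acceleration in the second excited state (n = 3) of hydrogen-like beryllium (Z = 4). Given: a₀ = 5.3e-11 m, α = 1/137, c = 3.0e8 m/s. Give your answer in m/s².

7.1e22 m/s²

r = n²a₀/Z = 1.2e-10 m, v = Zαc/n = 2.9e6 m/s
a = v²/r = (2.9e6)² / 1.2e-10 = 7.1e22 m/s²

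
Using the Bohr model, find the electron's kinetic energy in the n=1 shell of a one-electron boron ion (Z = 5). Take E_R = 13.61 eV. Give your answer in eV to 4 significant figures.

For a Coulomb orbit the virial theorem gives K = −E_n.
E_n = −E_R·Z²/n², so K = E_R·Z²/n² = 13.61 × 5²/1² = 340.2 eV

340.2 eV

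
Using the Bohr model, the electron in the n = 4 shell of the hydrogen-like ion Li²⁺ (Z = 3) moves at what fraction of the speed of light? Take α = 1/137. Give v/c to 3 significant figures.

0.00547

v_n = Zαc/n, so v/c = Zα/n = 3 × 0.00730 / 4 = 0.00547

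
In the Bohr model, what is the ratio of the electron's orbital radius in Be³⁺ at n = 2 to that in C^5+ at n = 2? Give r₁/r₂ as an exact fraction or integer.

r ∝ Z^-1 · n^2
r₁/r₂ = (4/6)^-1 · (2/2)^2 = 3/2

3/2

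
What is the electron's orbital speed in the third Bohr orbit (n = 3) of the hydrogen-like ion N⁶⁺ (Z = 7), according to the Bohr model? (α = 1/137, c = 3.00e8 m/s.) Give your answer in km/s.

v_n = Zαc/n = 7 × 0.00730 × 3.00e8 / 3
    = 5110 km/s

5110 km/s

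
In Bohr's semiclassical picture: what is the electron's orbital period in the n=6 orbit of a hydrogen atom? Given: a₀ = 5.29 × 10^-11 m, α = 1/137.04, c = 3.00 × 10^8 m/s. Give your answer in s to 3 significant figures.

3.28 × 10^-14 s

r = n²a₀/Z = 6²·5.29 × 10^-11/1 = 1.90 × 10^-9 m
v = Zαc/n = 1·0.00730·3.00 × 10^8/6 = 3.65 × 10^5 m/s
T = 2πr/v = 3.28 × 10^-14 s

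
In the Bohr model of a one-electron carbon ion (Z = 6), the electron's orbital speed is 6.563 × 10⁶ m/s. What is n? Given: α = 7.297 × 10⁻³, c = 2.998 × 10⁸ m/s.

v_n = Zαc/n ⇒ n = Zαc/v = 6 × 0.007297 × 2.998 × 10⁸ / 6.563 × 10⁶ ≈ 2.00
n = 2

2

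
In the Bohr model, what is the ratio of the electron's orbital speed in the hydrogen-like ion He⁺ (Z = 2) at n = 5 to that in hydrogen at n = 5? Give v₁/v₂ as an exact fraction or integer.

2

v ∝ Z^1 · n^-1
v₁/v₂ = (2/1)^1 · (5/5)^-1 = 2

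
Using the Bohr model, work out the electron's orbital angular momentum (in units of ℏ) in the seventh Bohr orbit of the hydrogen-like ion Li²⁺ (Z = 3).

7

L_n = nℏ, so L/ℏ = n = 7.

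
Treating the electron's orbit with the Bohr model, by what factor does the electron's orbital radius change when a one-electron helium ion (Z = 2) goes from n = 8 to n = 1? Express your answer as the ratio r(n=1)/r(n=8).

r ∝ Z^-1 · n^2; with Z fixed, r ∝ n^2.
r(n=1)/r(n=8) = (1/8)^2 = 1/64

1/64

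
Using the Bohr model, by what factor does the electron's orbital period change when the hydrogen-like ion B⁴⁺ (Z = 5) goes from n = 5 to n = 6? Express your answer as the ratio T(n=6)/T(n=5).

216/125

T ∝ Z^-2 · n^3; with Z fixed, T ∝ n^3.
T(n=6)/T(n=5) = (6/5)^3 = 216/125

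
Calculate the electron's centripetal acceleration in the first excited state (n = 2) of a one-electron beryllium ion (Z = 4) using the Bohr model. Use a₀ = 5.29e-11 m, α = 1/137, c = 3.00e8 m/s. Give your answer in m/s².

r = n²a₀/Z = 5.29e-11 m, v = Zαc/n = 4.38e6 m/s
a = v²/r = (4.38e6)² / 5.29e-11 = 3.63e23 m/s²

3.63e23 m/s²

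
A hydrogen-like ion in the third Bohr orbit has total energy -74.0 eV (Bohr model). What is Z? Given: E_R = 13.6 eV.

7

E_n = −E_R Z²/n² ⇒ Z² = −E_n n²/E_R = 74.0 × 3² / 13.6 ≈ 48.97
Z = 7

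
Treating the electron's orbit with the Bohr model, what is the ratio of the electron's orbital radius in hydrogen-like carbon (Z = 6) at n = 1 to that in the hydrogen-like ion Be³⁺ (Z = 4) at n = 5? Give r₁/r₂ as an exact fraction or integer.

2/75

r ∝ Z^-1 · n^2
r₁/r₂ = (6/4)^-1 · (1/5)^2 = 2/75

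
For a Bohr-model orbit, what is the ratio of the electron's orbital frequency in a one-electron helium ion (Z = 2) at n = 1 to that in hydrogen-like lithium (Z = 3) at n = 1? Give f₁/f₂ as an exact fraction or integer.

f ∝ Z^2 · n^-3
f₁/f₂ = (2/3)^2 · (1/1)^-3 = 4/9

4/9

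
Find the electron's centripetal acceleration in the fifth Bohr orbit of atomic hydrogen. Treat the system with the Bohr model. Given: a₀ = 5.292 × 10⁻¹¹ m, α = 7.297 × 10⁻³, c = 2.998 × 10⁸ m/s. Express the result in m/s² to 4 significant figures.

1.447 × 10²⁰ m/s²

r = n²a₀/Z = 1.323 × 10⁻⁹ m, v = Zαc/n = 4.375 × 10⁵ m/s
a = v²/r = (4.375 × 10⁵)² / 1.323 × 10⁻⁹ = 1.447 × 10²⁰ m/s²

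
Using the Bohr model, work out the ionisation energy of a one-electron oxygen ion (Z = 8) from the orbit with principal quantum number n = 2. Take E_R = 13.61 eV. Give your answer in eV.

217.8 eV

E_n = −E_R·Z²/n² = −13.61 × 8²/2² eV = -217.8 eV
Ionisation energy = −E_n = 217.8 eV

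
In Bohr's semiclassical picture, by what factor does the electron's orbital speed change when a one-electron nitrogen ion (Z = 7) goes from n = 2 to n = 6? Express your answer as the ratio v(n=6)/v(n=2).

v ∝ Z^1 · n^-1; with Z fixed, v ∝ n^-1.
v(n=6)/v(n=2) = (6/2)^-1 = 1/3

1/3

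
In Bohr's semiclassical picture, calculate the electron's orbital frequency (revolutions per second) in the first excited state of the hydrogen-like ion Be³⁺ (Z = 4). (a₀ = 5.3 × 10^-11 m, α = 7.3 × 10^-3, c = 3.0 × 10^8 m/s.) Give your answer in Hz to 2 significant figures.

r = n²a₀/Z = 5.3 × 10^-11 m, v = Zαc/n = 4.4 × 10^6 m/s
f = v/(2πr) = 1.3 × 10^16 Hz

1.3 × 10^16 Hz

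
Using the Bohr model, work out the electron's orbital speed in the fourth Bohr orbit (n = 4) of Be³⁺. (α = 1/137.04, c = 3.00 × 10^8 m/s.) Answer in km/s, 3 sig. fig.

2190 km/s

v_n = Zαc/n = 4 × 0.00730 × 3.00 × 10^8 / 4
    = 2190 km/s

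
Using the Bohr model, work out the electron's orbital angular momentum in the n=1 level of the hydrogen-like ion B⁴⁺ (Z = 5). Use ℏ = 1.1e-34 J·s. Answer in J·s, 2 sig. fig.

L_n = nℏ = 1 × 1.1e-34 = 1.1e-34 J·s

1.1e-34 J·s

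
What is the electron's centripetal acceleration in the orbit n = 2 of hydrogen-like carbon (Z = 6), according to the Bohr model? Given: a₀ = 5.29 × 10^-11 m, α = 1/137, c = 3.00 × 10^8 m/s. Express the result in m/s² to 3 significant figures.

1.22 × 10^24 m/s²

r = n²a₀/Z = 3.53 × 10^-11 m, v = Zαc/n = 6.57 × 10^6 m/s
a = v²/r = (6.57 × 10^6)² / 3.53 × 10^-11 = 1.22 × 10^24 m/s²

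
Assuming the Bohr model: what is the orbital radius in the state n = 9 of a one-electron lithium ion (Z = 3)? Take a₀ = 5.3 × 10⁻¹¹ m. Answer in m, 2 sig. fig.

1.4 × 10⁻⁹ m

r_n = n²a₀/Z = 9² × 5.3 × 10⁻¹¹ / 3
    = 81 × 5.3 × 10⁻¹¹ / 3 = 1.4 × 10⁻⁹ m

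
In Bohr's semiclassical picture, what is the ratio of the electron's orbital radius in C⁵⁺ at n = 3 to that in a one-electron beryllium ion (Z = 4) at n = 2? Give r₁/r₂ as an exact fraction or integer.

r ∝ Z^-1 · n^2
r₁/r₂ = (6/4)^-1 · (3/2)^2 = 3/2

3/2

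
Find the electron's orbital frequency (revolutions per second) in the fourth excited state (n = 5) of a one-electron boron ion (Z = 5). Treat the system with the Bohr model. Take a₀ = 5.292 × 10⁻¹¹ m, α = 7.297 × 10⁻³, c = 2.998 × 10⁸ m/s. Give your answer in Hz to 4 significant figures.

r = n²a₀/Z = 2.646 × 10⁻¹⁰ m, v = Zαc/n = 2.188 × 10⁶ m/s
f = v/(2πr) = 1.316 × 10¹⁵ Hz

1.316 × 10¹⁵ Hz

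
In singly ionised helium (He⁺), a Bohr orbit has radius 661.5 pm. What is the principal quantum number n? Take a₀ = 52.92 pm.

r_n = n²a₀/Z ⇒ n² = rZ/a₀ = 661.5 × 2 / 52.92 ≈ 25.00
n = 5

5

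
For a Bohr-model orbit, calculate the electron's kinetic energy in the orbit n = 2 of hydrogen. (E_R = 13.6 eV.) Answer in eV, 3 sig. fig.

For a Coulomb orbit the virial theorem gives K = −E_n.
E_n = −E_R·Z²/n², so K = E_R·Z²/n² = 13.6 × 1²/2² = 3.40 eV

3.40 eV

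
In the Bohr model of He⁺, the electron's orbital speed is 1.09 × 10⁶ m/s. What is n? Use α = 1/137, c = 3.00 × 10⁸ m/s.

v_n = Zαc/n ⇒ n = Zαc/v = 2 × 0.00730 × 3.00 × 10⁸ / 1.09 × 10⁶ ≈ 4.02
n = 4

4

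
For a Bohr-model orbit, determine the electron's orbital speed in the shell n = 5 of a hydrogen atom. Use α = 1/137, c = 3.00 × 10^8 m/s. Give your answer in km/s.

438 km/s

v_n = Zαc/n = 1 × 0.00730 × 3.00 × 10^8 / 5
    = 438 km/s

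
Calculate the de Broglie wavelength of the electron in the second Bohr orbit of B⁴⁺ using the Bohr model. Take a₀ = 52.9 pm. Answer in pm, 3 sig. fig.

133 pm

The Bohr quantisation condition is nλ = 2πr_n.
r_n = n²a₀/Z = 42.3 pm
λ = 2πr_n/n = 2π·42.3/2 = 133 pm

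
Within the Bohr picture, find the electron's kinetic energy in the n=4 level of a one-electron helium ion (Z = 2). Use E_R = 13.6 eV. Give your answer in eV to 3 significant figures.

3.40 eV

For a Coulomb orbit the virial theorem gives K = −E_n.
E_n = −E_R·Z²/n², so K = E_R·Z²/n² = 13.6 × 2²/4² = 3.40 eV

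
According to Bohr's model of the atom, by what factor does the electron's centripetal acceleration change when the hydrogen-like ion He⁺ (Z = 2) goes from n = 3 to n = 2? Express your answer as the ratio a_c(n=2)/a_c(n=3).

81/16

a_c ∝ Z^3 · n^-4; with Z fixed, a_c ∝ n^-4.
a_c(n=2)/a_c(n=3) = (2/3)^-4 = 81/16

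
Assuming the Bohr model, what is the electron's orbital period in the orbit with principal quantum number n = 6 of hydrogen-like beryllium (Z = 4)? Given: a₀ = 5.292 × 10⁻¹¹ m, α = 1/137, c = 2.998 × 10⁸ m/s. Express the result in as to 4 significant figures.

r = n²a₀/Z = 6²·5.292 × 10⁻¹¹/4 = 4.763 × 10⁻¹⁰ m
v = Zαc/n = 4·0.007299·2.998 × 10⁸/6 = 1.459 × 10⁶ m/s
T = 2πr/v = 2.051 × 10⁻¹⁵ s = 2051 as

2051 as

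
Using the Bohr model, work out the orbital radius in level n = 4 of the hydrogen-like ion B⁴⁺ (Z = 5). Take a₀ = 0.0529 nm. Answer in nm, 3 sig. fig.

r_n = n²a₀/Z = 4² × 0.0529 / 5
    = 16 × 0.0529 / 5 = 0.169 nm

0.169 nm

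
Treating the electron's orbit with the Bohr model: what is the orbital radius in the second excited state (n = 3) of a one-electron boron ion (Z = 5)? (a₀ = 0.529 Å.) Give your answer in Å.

r_n = n²a₀/Z = 3² × 0.529 / 5
    = 9 × 0.529 / 5 = 0.952 Å

0.952 Å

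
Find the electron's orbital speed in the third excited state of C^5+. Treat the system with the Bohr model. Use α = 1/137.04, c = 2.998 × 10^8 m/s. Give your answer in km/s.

v_n = Zαc/n = 6 × 0.007297 × 2.998 × 10^8 / 4
    = 3282 km/s

3282 km/s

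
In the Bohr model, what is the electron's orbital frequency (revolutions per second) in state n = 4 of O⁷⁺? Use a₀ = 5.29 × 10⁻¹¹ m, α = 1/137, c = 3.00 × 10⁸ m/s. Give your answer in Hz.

6.59 × 10¹⁵ Hz

r = n²a₀/Z = 1.06 × 10⁻¹⁰ m, v = Zαc/n = 4.38 × 10⁶ m/s
f = v/(2πr) = 6.59 × 10¹⁵ Hz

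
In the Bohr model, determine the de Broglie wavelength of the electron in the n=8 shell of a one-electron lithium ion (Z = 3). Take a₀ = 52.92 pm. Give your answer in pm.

The Bohr quantisation condition is nλ = 2πr_n.
r_n = n²a₀/Z = 1129 pm
λ = 2πr_n/n = 2π·1129/8 = 886.7 pm

886.7 pm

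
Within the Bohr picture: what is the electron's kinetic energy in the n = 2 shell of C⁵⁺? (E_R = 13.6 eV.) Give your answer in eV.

122 eV

For a Coulomb orbit the virial theorem gives K = −E_n.
E_n = −E_R·Z²/n², so K = E_R·Z²/n² = 13.6 × 6²/2² = 122 eV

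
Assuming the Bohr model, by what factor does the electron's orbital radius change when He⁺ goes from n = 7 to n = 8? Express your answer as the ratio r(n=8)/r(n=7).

r ∝ Z^-1 · n^2; with Z fixed, r ∝ n^2.
r(n=8)/r(n=7) = (8/7)^2 = 64/49

64/49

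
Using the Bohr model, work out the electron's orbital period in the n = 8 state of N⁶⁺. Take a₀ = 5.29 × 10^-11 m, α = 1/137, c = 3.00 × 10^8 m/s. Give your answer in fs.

1.59 fs

r = n²a₀/Z = 8²·5.29 × 10^-11/7 = 4.84 × 10^-10 m
v = Zαc/n = 7·0.00730·3.00 × 10^8/8 = 1.92 × 10^6 m/s
T = 2πr/v = 1.59 × 10^-15 s = 1.59 fs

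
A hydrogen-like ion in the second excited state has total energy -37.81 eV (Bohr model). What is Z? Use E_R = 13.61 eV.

5

E_n = −E_R Z²/n² ⇒ Z² = −E_n n²/E_R = 37.81 × 3² / 13.61 ≈ 25.00
Z = 5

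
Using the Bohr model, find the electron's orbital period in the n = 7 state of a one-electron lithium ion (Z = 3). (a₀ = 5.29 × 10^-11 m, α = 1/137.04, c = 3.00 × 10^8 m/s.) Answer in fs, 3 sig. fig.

5.79 fs

r = n²a₀/Z = 7²·5.29 × 10^-11/3 = 8.64 × 10^-10 m
v = Zαc/n = 3·0.00730·3.00 × 10^8/7 = 9.38 × 10^5 m/s
T = 2πr/v = 5.79 × 10^-15 s = 5.79 fs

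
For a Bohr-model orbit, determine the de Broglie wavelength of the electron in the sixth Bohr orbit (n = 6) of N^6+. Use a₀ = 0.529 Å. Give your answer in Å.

The Bohr quantisation condition is nλ = 2πr_n.
r_n = n²a₀/Z = 2.72 Å
λ = 2πr_n/n = 2π·2.72/6 = 2.85 Å

2.85 Å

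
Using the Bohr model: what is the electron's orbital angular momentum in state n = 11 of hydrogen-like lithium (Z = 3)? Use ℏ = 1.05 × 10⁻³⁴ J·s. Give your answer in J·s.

1.16 × 10⁻³³ J·s

L_n = nℏ = 11 × 1.05 × 10⁻³⁴ = 1.16 × 10⁻³³ J·s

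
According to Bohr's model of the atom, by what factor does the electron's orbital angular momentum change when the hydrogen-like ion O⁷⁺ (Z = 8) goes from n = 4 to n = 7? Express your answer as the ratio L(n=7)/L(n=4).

7/4

L = nℏ depends only on n, so L ∝ n.
L(n=7)/L(n=4) = (7/4)^1 = 7/4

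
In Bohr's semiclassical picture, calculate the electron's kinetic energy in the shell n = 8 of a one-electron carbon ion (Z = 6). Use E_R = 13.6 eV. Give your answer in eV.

7.65 eV

For a Coulomb orbit the virial theorem gives K = −E_n.
E_n = −E_R·Z²/n², so K = E_R·Z²/n² = 13.6 × 6²/8² = 7.65 eV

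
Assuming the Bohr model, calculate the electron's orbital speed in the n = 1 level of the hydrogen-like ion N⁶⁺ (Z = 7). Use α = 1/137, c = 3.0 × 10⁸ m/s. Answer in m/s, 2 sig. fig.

v_n = Zαc/n = 7 × 0.0073 × 3.0 × 10⁸ / 1
    = 1.5 × 10⁷ m/s

1.5 × 10⁷ m/s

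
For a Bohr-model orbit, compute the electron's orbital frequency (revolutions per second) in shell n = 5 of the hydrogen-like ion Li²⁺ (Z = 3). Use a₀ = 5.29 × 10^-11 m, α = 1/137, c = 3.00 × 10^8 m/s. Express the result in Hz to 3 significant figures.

r = n²a₀/Z = 4.41 × 10^-10 m, v = Zαc/n = 1.31 × 10^6 m/s
f = v/(2πr) = 4.74 × 10^14 Hz

4.74 × 10^14 Hz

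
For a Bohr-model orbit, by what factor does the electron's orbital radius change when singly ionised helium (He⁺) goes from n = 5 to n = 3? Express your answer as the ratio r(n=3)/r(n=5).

r ∝ Z^-1 · n^2; with Z fixed, r ∝ n^2.
r(n=3)/r(n=5) = (3/5)^2 = 9/25

9/25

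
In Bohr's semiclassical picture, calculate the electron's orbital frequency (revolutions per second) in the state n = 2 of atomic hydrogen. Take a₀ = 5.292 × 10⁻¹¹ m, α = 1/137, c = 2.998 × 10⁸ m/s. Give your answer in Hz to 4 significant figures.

8.227 × 10¹⁴ Hz

r = n²a₀/Z = 2.117 × 10⁻¹⁰ m, v = Zαc/n = 1.094 × 10⁶ m/s
f = v/(2πr) = 8.227 × 10¹⁴ Hz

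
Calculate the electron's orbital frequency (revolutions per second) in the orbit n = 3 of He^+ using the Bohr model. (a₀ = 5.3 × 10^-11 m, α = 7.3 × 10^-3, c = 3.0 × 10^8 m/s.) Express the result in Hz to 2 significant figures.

9.7 × 10^14 Hz

r = n²a₀/Z = 2.4 × 10^-10 m, v = Zαc/n = 1.5 × 10^6 m/s
f = v/(2πr) = 9.7 × 10^14 Hz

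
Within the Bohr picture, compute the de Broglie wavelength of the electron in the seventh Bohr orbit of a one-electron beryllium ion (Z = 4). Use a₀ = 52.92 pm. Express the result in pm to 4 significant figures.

The Bohr quantisation condition is nλ = 2πr_n.
r_n = n²a₀/Z = 648.3 pm
λ = 2πr_n/n = 2π·648.3/7 = 581.9 pm

581.9 pm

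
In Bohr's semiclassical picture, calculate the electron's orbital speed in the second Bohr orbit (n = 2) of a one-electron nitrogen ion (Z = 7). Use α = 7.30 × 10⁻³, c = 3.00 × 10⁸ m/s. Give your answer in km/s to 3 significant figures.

v_n = Zαc/n = 7 × 0.00730 × 3.00 × 10⁸ / 2
    = 7660 km/s

7660 km/s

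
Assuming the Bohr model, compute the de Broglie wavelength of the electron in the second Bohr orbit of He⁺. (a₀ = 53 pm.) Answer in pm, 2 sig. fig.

The Bohr quantisation condition is nλ = 2πr_n.
r_n = n²a₀/Z = 110 pm
λ = 2πr_n/n = 2π·110/2 = 330 pm

330 pm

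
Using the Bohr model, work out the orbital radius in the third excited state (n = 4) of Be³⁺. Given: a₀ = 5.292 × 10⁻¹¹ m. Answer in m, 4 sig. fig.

2.117 × 10⁻¹⁰ m

r_n = n²a₀/Z = 4² × 5.292 × 10⁻¹¹ / 4
    = 16 × 5.292 × 10⁻¹¹ / 4 = 2.117 × 10⁻¹⁰ m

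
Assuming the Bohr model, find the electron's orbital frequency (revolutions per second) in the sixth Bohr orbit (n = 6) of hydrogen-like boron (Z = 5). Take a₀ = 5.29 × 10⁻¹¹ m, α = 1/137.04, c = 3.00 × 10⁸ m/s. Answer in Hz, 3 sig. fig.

7.62 × 10¹⁴ Hz

r = n²a₀/Z = 3.81 × 10⁻¹⁰ m, v = Zαc/n = 1.82 × 10⁶ m/s
f = v/(2πr) = 7.62 × 10¹⁴ Hz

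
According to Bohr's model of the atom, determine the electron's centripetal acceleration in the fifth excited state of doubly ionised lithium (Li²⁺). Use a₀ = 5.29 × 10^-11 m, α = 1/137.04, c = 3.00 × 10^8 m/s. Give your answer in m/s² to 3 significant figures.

r = n²a₀/Z = 6.35 × 10^-10 m, v = Zαc/n = 1.09 × 10^6 m/s
a = v²/r = (1.09 × 10^6)² / 6.35 × 10^-10 = 1.89 × 10^21 m/s²

1.89 × 10^21 m/s²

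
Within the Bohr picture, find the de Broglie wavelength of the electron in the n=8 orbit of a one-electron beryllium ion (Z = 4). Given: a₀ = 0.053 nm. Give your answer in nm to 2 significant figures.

The Bohr quantisation condition is nλ = 2πr_n.
r_n = n²a₀/Z = 0.85 nm
λ = 2πr_n/n = 2π·0.85/8 = 0.67 nm

0.67 nm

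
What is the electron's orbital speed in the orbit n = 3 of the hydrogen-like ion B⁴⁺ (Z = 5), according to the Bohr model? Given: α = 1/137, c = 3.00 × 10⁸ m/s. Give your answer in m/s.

3.65 × 10⁶ m/s

v_n = Zαc/n = 5 × 0.00730 × 3.00 × 10⁸ / 3
    = 3.65 × 10⁶ m/s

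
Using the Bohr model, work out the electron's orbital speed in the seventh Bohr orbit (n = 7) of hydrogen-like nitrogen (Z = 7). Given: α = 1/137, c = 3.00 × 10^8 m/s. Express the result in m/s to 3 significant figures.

v_n = Zαc/n = 7 × 0.00730 × 3.00 × 10^8 / 7
    = 2.19 × 10^6 m/s

2.19 × 10^6 m/s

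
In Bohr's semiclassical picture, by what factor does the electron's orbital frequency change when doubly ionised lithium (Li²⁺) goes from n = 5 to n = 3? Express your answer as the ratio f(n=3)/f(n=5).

f ∝ Z^2 · n^-3; with Z fixed, f ∝ n^-3.
f(n=3)/f(n=5) = (3/5)^-3 = 125/27

125/27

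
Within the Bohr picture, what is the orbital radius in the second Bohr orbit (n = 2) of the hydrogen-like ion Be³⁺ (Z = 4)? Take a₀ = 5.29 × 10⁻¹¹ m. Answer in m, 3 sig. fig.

5.29 × 10⁻¹¹ m

r_n = n²a₀/Z = 2² × 5.29 × 10⁻¹¹ / 4
    = 4 × 5.29 × 10⁻¹¹ / 4 = 5.29 × 10⁻¹¹ m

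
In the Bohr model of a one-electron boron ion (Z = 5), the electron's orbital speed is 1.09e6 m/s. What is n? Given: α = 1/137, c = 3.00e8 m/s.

10

v_n = Zαc/n ⇒ n = Zαc/v = 5 × 0.00730 × 3.00e8 / 1.09e6 ≈ 10.04
n = 10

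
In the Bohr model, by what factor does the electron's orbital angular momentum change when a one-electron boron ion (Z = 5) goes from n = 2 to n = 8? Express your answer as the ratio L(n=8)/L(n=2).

L = nℏ depends only on n, so L ∝ n.
L(n=8)/L(n=2) = (8/2)^1 = 4

4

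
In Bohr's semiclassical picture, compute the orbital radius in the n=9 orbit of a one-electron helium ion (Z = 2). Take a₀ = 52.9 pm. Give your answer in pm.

2140 pm

r_n = n²a₀/Z = 9² × 52.9 / 2
    = 81 × 52.9 / 2 = 2140 pm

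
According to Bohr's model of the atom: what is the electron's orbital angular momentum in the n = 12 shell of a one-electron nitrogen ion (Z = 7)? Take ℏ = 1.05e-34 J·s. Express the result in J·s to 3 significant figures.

L_n = nℏ = 12 × 1.05e-34 = 1.26e-33 J·s

1.26e-33 J·s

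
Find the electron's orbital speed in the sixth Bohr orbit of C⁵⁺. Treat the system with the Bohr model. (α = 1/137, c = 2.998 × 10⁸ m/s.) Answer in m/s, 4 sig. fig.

v_n = Zαc/n = 6 × 0.007299 × 2.998 × 10⁸ / 6
    = 2.188 × 10⁶ m/s

2.188 × 10⁶ m/s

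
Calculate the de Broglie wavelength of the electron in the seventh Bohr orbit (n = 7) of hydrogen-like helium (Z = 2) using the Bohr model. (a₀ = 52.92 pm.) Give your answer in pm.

1164 pm

The Bohr quantisation condition is nλ = 2πr_n.
r_n = n²a₀/Z = 1297 pm
λ = 2πr_n/n = 2π·1297/7 = 1164 pm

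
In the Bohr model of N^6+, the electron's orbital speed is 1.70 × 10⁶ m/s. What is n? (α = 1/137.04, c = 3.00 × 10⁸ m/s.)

9

v_n = Zαc/n ⇒ n = Zαc/v = 7 × 0.00730 × 3.00 × 10⁸ / 1.70 × 10⁶ ≈ 9.01
n = 9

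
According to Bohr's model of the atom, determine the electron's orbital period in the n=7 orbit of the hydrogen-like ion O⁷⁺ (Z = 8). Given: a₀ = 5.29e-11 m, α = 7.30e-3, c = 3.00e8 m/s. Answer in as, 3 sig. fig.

813 as

r = n²a₀/Z = 7²·5.29e-11/8 = 3.24e-10 m
v = Zαc/n = 8·0.00730·3.00e8/7 = 2.50e6 m/s
T = 2πr/v = 8.13e-16 s = 813 as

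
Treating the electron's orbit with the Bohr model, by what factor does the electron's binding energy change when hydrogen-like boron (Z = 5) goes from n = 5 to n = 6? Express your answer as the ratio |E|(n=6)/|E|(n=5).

25/36

|E| ∝ Z^2 · n^-2; with Z fixed, |E| ∝ n^-2.
|E|(n=6)/|E|(n=5) = (6/5)^-2 = 25/36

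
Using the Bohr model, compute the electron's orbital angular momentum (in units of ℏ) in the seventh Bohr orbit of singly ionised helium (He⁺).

L_n = nℏ, so L/ℏ = n = 7.

7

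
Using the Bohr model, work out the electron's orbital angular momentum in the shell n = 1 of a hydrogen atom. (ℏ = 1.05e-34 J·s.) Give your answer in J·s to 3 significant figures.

1.05e-34 J·s

L_n = nℏ = 1 × 1.05e-34 = 1.05e-34 J·s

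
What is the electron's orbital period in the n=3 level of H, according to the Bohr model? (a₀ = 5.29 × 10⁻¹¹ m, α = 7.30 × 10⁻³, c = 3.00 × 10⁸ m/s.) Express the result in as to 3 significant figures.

r = n²a₀/Z = 3²·5.29 × 10⁻¹¹/1 = 4.76 × 10⁻¹⁰ m
v = Zαc/n = 1·0.00730·3.00 × 10⁸/3 = 7.30 × 10⁵ m/s
T = 2πr/v = 4.10 × 10⁻¹⁵ s = 4100 as

4100 as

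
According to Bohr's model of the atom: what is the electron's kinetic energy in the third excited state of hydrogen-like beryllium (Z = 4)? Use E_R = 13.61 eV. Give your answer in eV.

13.61 eV

For a Coulomb orbit the virial theorem gives K = −E_n.
E_n = −E_R·Z²/n², so K = E_R·Z²/n² = 13.61 × 4²/4² = 13.61 eV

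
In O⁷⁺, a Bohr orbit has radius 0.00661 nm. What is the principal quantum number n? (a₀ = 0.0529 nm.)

1

r_n = n²a₀/Z ⇒ n² = rZ/a₀ = 0.00661 × 8 / 0.0529 ≈ 1.00
n = 1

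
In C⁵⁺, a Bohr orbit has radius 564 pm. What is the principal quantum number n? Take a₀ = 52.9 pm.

8

r_n = n²a₀/Z ⇒ n² = rZ/a₀ = 564 × 6 / 52.9 ≈ 63.97
n = 8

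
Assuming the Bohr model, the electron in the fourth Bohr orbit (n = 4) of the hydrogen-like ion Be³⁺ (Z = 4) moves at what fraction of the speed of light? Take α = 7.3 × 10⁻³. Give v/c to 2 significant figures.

0.0073

v_n = Zαc/n, so v/c = Zα/n = 4 × 0.0073 / 4 = 0.0073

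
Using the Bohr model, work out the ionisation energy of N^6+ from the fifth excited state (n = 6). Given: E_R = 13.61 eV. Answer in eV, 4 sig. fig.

18.52 eV

E_n = −E_R·Z²/n² = −13.61 × 7²/6² eV = -18.52 eV
Ionisation energy = −E_n = 18.52 eV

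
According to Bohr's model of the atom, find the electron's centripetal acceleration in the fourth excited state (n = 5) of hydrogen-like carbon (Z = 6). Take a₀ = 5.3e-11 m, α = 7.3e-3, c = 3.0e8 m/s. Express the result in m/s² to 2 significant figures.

3.1e22 m/s²

r = n²a₀/Z = 2.2e-10 m, v = Zαc/n = 2.6e6 m/s
a = v²/r = (2.6e6)² / 2.2e-10 = 3.1e22 m/s²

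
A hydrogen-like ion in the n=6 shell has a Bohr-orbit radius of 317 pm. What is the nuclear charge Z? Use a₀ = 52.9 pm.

r_n = n²a₀/Z ⇒ Z = n²a₀/r = 6² × 52.9 / 317 ≈ 6.01
Z = 6

6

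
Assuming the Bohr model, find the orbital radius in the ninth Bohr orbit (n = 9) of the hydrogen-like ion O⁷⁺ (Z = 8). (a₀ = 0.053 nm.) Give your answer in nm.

r_n = n²a₀/Z = 9² × 0.053 / 8
    = 81 × 0.053 / 8 = 0.54 nm

0.54 nm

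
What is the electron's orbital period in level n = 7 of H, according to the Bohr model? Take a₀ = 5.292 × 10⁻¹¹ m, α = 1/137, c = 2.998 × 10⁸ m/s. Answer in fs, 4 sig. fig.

r = n²a₀/Z = 7²·5.292 × 10⁻¹¹/1 = 2.593 × 10⁻⁹ m
v = Zαc/n = 1·0.007299·2.998 × 10⁸/7 = 3.126 × 10⁵ m/s
T = 2πr/v = 5.212 × 10⁻¹⁴ s = 52.12 fs

52.12 fs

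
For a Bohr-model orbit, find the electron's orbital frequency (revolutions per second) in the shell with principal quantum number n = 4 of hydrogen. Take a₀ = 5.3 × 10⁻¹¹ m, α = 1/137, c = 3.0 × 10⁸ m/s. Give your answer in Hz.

r = n²a₀/Z = 8.5 × 10⁻¹⁰ m, v = Zαc/n = 5.5 × 10⁵ m/s
f = v/(2πr) = 1.0 × 10¹⁴ Hz

1.0 × 10¹⁴ Hz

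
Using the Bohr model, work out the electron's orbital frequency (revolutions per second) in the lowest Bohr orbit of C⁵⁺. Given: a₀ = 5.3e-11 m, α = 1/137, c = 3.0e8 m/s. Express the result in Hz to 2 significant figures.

r = n²a₀/Z = 8.8e-12 m, v = Zαc/n = 1.3e7 m/s
f = v/(2πr) = 2.4e17 Hz

2.4e17 Hz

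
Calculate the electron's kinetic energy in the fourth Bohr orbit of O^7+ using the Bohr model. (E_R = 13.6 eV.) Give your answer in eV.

For a Coulomb orbit the virial theorem gives K = −E_n.
E_n = −E_R·Z²/n², so K = E_R·Z²/n² = 13.6 × 8²/4² = 54.4 eV

54.4 eV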